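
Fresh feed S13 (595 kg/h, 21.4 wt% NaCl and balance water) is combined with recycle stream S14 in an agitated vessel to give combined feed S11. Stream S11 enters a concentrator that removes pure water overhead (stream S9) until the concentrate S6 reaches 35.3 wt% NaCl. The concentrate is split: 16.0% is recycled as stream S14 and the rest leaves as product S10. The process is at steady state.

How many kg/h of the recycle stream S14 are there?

Overall NaCl balance (none leaves overhead): NaCl in fresh feed = NaCl in product, i.e. 595×0.214 = (1−0.160)·S6·0.353.
S6 = 127.33/(0.353×0.840) = 429.41 kg/h.
Recycle S14 = 0.160×429.41 = 68.706 kg/h.

68.71 kg/h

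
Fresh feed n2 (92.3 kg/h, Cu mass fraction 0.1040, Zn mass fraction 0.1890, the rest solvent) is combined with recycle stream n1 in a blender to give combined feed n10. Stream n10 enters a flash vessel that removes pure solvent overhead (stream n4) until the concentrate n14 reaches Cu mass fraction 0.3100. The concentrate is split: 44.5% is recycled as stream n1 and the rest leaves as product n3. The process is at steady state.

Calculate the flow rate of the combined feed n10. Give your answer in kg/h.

117.1 kg/h

Overall Cu balance (none leaves overhead): Cu in fresh feed = Cu in product, i.e. 92.3×0.104 = (1−0.445)·n14·0.310.
n14 = 9.5992/(0.310×0.555) = 55.793 kg/h.
Recycle n1 = 0.445×55.793 = 24.828 kg/h.
Combined feed n10 = 92.3 + 24.828 = 117.13 kg/h.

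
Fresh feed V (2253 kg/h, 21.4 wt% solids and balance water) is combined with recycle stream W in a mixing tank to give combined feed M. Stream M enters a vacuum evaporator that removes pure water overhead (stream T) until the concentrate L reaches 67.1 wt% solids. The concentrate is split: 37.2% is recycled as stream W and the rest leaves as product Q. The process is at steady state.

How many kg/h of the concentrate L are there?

Overall solids balance (none leaves overhead): solids in fresh feed = solids in product, i.e. 2253×0.214 = (1−0.372)·L·0.671.
L = 482.14/(0.671×0.628) = 1144.2 kg/h.

1144 kg/h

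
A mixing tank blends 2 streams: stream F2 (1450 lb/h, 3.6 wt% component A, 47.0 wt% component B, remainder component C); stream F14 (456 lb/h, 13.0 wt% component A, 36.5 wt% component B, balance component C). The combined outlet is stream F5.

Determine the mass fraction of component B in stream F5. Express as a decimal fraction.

Total flow out = 1450 + 456 = 1906 lb/h.
component B in = 1450×0.470 + 456×0.365 = 847.94 lb/h.
component B mass fraction in F5 = 847.94/1906 = 0.4449.

0.4449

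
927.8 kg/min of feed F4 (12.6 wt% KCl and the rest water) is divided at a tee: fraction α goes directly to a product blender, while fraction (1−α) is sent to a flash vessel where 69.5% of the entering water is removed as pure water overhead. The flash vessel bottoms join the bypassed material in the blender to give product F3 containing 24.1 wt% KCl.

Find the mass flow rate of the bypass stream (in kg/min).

All 927.8×0.126 = 116.9 kg/min of KCl reaches F3, so F3 = 116.9/0.241 = 485.07 kg/min and vapour = 442.73 kg/min.
The evaporator receives (1−α)·927.8 of feed at 0.874 water and removes 0.695 of that water:
0.695×0.874×(1−α)×927.8 = 442.73
(1−α) = 442.73/563.57 = 0.7856;  α = 0.2144.
Bypass flow = 0.2144×927.8 = 198.95 kg/min.

198.9 kg/min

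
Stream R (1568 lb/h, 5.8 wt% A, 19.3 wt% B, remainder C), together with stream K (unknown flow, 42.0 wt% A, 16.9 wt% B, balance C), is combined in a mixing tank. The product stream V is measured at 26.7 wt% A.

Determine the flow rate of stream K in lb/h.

2142 lb/h

Let K be the unknown flow. Total out = 1568 + K.
A balance: 90.944 + 0.420·K = 0.267·(1568 + K)
(0.420 − 0.267)·K = 0.267×1568 − 90.944 = 327.71
K = 327.71 / 0.153 = 2141.9 lb/h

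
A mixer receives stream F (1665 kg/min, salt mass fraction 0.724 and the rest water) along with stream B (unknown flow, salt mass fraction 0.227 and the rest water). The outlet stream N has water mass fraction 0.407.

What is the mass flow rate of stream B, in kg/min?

595.9 kg/min

Let B be the unknown flow. Total out = 1665 + B.
water balance: 459.54 + 0.773·B = 0.407·(1665 + B)
(0.773 − 0.407)·B = 0.407×1665 − 459.54 = 218.11
B = 218.11 / 0.366 = 595.94 kg/min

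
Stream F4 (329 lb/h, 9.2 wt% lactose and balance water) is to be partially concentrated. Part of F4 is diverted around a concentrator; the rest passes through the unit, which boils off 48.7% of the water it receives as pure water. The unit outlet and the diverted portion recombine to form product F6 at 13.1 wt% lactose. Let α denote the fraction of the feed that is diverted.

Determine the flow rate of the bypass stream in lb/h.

107.5 lb/h

All 329×0.092 = 30.268 lb/h of lactose reaches F6, so F6 = 30.268/0.131 = 231.05 lb/h and vapour = 97.947 lb/h.
The evaporator receives (1−α)·329 of feed at 0.908 water and removes 0.487 of that water:
0.487×0.908×(1−α)×329 = 97.947
(1−α) = 97.947/145.48 = 0.6733;  α = 0.3267.
Bypass flow = 0.3267×329 = 107.5 lb/h.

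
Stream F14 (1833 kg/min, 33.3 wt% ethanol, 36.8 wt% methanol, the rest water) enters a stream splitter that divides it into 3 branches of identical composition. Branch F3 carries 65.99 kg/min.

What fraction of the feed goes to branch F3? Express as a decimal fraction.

0.036

Fraction to F3 = 65.99/1833 = 0.0360.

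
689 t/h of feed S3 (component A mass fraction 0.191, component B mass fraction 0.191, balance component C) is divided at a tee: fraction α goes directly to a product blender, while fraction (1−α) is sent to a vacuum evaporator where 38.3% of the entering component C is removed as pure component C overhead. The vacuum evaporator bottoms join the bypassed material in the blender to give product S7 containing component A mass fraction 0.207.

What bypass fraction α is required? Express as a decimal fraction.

All 689×0.191 = 131.6 t/h of component A reaches S7, so S7 = 131.6/0.207 = 635.74 t/h and vapour = 53.256 t/h.
The evaporator receives (1−α)·689 of feed at 0.618 component C and removes 0.383 of that component C:
0.383×0.618×(1−α)×689 = 53.256
(1−α) = 53.256/163.08 = 0.3266;  α = 0.6734.

0.673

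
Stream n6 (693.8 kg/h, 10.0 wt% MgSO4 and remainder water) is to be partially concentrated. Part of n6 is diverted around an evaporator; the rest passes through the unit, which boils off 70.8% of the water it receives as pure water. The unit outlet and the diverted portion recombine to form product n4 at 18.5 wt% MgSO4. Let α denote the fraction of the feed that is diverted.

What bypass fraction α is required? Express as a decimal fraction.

0.279

All 693.8×0.100 = 69.38 kg/h of MgSO4 reaches n4, so n4 = 69.38/0.185 = 375.03 kg/h and vapour = 318.77 kg/h.
The evaporator receives (1−α)·693.8 of feed at 0.900 water and removes 0.708 of that water:
0.708×0.900×(1−α)×693.8 = 318.77
(1−α) = 318.77/442.09 = 0.7211;  α = 0.2789.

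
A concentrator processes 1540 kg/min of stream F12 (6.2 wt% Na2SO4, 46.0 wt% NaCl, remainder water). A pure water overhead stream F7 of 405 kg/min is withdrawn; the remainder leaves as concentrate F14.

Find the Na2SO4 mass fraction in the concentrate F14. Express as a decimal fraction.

0.084

Na2SO4 is not removed: 1540×0.062 = 95.48 kg/min of Na2SO4 enters F14.
Concentrate = 1540 − 405 = 1135 kg/min.
Mass fraction = 95.48/1135 = 0.084.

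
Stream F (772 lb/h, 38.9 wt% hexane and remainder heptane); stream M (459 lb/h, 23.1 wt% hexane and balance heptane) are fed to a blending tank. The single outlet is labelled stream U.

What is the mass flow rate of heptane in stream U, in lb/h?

heptane out = heptane in = 772×0.611 + 459×0.769 = 824.66 lb/h.

824.7 lb/h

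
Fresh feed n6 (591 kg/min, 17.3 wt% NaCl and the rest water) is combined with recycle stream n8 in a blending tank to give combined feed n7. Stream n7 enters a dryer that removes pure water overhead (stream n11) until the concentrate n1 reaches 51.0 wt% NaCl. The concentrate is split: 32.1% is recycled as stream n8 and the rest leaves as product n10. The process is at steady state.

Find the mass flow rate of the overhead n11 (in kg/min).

Overall NaCl balance (none leaves overhead): NaCl in fresh feed = NaCl in product, i.e. 591×0.173 = (1−0.321)·n1·0.510.
n1 = 102.24/(0.510×0.679) = 295.25 kg/min.
Recycle n8 = 0.321×295.25 = 94.776 kg/min.
Combined feed n7 = 591 + 94.776 = 685.78 kg/min.
Overhead n11 = n7 − n1 = 685.78 − 295.25 = 390.52 kg/min.

390.5 kg/min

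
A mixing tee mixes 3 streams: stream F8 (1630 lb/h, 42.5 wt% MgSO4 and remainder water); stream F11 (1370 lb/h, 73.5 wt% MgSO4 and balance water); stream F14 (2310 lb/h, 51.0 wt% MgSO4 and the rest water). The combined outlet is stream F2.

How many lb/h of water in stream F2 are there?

2432 lb/h

water out = water in = 1630×0.575 + 1370×0.265 + 2310×0.490 = 2432.2 lb/h.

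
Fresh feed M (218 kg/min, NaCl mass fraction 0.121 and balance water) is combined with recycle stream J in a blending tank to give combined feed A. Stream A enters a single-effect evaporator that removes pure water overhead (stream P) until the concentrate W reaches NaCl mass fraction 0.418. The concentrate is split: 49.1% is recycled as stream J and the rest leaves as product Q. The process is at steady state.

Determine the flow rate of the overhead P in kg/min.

154.9 kg/min

Overall NaCl balance (none leaves overhead): NaCl in fresh feed = NaCl in product, i.e. 218×0.121 = (1−0.491)·W·0.418.
W = 26.378/(0.418×0.509) = 123.98 kg/min.
Recycle J = 0.491×123.98 = 60.874 kg/min.
Combined feed A = 218 + 60.874 = 278.87 kg/min.
Overhead P = A − W = 278.87 − 123.98 = 154.89 kg/min.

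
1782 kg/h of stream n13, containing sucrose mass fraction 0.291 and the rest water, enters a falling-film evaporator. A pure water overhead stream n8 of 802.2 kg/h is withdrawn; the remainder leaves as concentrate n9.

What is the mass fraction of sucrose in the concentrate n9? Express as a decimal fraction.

sucrose is not removed: 1782×0.291 = 518.56 kg/h of sucrose enters n9.
Concentrate = 1782 − 802.2 = 979.8 kg/h.
Mass fraction = 518.56/979.8 = 0.529.

0.529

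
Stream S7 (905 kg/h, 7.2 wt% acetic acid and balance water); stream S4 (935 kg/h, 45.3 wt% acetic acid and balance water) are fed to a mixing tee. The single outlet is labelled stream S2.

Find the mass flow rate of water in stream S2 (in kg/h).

water out = water in = 905×0.928 + 935×0.547 = 1351.3 kg/h.

1351 kg/h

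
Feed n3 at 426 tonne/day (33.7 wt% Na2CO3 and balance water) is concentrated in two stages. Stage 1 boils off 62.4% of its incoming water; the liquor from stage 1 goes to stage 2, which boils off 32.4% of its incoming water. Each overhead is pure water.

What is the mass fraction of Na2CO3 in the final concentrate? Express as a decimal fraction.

water in feed = 426×0.663 = 282.44 tonne/day.
After stage 1: water left = (1−0.624)×282.44 = 106.2; stream total = 249.76 tonne/day.
After stage 2: water left = (1−0.324)×106.2 = 71.789; final concentrate = 215.35 tonne/day.
Na2CO3 fraction = 143.56/215.35 = 0.6666.

0.6666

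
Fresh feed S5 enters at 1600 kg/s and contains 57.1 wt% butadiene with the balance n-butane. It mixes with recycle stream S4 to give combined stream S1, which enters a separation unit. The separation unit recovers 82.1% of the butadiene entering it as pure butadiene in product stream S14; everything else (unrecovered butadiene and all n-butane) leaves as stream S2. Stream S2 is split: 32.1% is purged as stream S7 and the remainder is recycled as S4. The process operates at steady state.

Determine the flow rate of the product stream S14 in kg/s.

butadiene in S1: m_A = 1600×0.571 + (1−0.321)·(1−0.821)·m_A, so m_A = 913.6/0.8785 = 1040 kg/s.
Product S14 = 0.821×1040 = 853.84 kg/s.

853.8 kg/s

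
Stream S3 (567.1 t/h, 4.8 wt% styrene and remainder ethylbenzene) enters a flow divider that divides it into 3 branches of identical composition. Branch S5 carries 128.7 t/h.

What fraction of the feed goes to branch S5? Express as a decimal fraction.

0.227

Fraction to S5 = 128.7/567.1 = 0.2269.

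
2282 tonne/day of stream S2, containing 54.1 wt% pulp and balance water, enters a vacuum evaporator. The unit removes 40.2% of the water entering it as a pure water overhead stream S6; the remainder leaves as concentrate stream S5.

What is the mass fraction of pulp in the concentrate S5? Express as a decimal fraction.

0.6634

pulp is not removed: 2282×0.541 = 1234.6 tonne/day of pulp enters S5.
water entering = 2282×0.459 = 1047.4 tonne/day; overhead removed = 0.402×1047.4 = 421.07 tonne/day.
Concentrate = 2282 − 421.07 = 1860.9 tonne/day.
Mass fraction = 1234.6/1860.9 = 0.6634.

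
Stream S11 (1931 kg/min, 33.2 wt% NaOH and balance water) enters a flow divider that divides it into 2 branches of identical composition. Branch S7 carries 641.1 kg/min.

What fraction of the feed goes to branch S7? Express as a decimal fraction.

Fraction to S7 = 641.1/1931 = 0.3320.

0.332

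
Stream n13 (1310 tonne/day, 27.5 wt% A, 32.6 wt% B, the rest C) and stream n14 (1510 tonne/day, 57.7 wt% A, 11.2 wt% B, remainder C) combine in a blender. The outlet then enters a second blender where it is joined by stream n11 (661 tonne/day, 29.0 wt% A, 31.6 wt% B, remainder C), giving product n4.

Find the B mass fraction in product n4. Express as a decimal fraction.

Overall, product flow = 3481 tonne/day.
B in = 1310×0.326 + 1510×0.112 + 661×0.316 = 805.06 tonne/day.
B fraction in n4 = 0.231.

0.231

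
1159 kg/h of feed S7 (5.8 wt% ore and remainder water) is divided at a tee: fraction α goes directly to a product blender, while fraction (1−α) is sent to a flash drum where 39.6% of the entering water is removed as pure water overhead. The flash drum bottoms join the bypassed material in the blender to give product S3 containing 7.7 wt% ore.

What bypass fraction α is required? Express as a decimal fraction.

All 1159×0.058 = 67.222 kg/h of ore reaches S3, so S3 = 67.222/0.077 = 873.01 kg/h and vapour = 285.99 kg/h.
The evaporator receives (1−α)·1159 of feed at 0.942 water and removes 0.396 of that water:
0.396×0.942×(1−α)×1159 = 285.99
(1−α) = 285.99/432.34 = 0.6615;  α = 0.3385.

0.339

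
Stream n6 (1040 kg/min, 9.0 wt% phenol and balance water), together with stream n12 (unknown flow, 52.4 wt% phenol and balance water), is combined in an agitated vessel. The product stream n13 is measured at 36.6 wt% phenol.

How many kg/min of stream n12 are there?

1817 kg/min

Let n12 be the unknown flow. Total out = 1040 + n12.
phenol balance: 93.6 + 0.524·n12 = 0.366·(1040 + n12)
(0.524 − 0.366)·n12 = 0.366×1040 − 93.6 = 287.04
n12 = 287.04 / 0.158 = 1816.7 kg/min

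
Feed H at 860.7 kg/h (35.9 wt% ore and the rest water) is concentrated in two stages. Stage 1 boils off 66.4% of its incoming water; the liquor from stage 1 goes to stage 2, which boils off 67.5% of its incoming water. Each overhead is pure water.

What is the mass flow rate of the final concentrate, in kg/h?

water in feed = 860.7×0.641 = 551.71 kg/h.
After stage 1: water left = (1−0.664)×551.71 = 185.37; stream total = 494.37 kg/h.
After stage 2: water left = (1−0.675)×185.37 = 60.247; final concentrate = 369.24 kg/h.

369.2 kg/h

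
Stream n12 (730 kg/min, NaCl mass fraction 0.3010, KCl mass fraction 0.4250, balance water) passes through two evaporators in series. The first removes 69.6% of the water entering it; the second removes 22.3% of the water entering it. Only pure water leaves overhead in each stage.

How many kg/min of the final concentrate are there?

water in feed = 730×0.274 = 200.02 kg/min.
After stage 1: water left = (1−0.696)×200.02 = 60.806; stream total = 590.79 kg/min.
After stage 2: water left = (1−0.223)×60.806 = 47.246; final concentrate = 577.23 kg/min.

577.2 kg/min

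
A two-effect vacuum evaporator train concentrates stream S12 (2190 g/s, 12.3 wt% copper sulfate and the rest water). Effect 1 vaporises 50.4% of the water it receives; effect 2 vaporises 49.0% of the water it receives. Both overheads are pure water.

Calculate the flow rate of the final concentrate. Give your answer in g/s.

755.2 g/s

water in feed = 2190×0.877 = 1920.6 g/s.
After stage 1: water left = (1−0.504)×1920.6 = 952.63; stream total = 1222 g/s.
After stage 2: water left = (1−0.490)×952.63 = 485.84; final concentrate = 755.21 g/s.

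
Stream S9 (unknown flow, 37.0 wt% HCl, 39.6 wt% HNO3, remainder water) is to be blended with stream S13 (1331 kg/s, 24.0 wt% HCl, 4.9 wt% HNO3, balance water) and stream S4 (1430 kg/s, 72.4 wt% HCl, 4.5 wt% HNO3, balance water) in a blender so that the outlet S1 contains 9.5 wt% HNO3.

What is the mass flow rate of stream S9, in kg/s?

Let S9 be the unknown flow. Total out = 2761 + S9.
HNO3 balance: 129.57 + 0.396·S9 = 0.095·(2761 + S9)
(0.396 − 0.095)·S9 = 0.095×2761 − 129.57 = 132.73
S9 = 132.73 / 0.301 = 440.95 kg/s

441 kg/s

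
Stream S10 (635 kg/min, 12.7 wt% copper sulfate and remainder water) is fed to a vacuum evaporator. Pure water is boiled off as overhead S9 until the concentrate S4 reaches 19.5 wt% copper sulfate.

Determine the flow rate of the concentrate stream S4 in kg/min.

413.6 kg/min

copper sulfate is conserved: 635×0.127 = 80.645 kg/min all reports to the concentrate.
Concentrate = 80.645/(target fraction) = 413.56 kg/min.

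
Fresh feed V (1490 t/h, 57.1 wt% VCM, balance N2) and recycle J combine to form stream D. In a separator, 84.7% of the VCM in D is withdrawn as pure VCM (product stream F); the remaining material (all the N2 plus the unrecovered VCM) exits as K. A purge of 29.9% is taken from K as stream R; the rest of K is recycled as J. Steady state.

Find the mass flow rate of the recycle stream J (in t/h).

1601 t/h

N2 enters only via V and leaves only via the purge: 1490×0.429 = 0.299×(N2 in K), and the separator passes all N2, so N2 in D = N2 in K = 2137.8 t/h.
VCM in D: m_A = 1490×0.571 + (1−0.299)·(1−0.847)·m_A, so m_A = 850.79/0.8927 = 953 t/h.
K = (1−0.847)×953 + 2137.8 = 2283.6 t/h.
Recycle J = (1−0.299)×2283.6 = 1600.8 t/h.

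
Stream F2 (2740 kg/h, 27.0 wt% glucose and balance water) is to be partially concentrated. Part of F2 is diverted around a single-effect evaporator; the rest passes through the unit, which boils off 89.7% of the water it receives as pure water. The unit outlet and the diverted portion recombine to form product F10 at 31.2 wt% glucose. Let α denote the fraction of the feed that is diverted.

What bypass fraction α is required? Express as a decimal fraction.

All 2740×0.270 = 739.8 kg/h of glucose reaches F10, so F10 = 739.8/0.312 = 2371.2 kg/h and vapour = 368.85 kg/h.
The evaporator receives (1−α)·2740 of feed at 0.730 water and removes 0.897 of that water:
0.897×0.730×(1−α)×2740 = 368.85
(1−α) = 368.85/1794.2 = 0.2056;  α = 0.7944.

0.794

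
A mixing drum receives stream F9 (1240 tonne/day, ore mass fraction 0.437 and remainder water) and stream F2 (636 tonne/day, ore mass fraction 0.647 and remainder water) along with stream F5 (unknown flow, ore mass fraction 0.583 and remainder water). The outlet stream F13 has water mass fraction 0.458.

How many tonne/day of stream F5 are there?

1547 tonne/day

Let F5 be the unknown flow. Total out = 1876 + F5.
water balance: 922.63 + 0.417·F5 = 0.458·(1876 + F5)
(0.417 − 0.458)·F5 = 0.458×1876 − 922.63 = -63.42
F5 = -63.42 / -0.041 = 1546.8 tonne/day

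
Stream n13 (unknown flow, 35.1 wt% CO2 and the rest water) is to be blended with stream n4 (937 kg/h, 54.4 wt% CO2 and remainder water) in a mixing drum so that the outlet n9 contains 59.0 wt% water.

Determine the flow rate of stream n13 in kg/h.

2128 kg/h

Let n13 be the unknown flow. Total out = 937 + n13.
water balance: 427.27 + 0.649·n13 = 0.590·(937 + n13)
(0.649 − 0.590)·n13 = 0.590×937 − 427.27 = 125.56
n13 = 125.56 / 0.059 = 2128.1 kg/h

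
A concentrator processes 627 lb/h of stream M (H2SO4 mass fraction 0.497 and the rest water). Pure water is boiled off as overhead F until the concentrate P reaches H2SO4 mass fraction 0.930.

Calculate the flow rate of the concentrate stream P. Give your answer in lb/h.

335.1 lb/h

H2SO4 is conserved: 627×0.497 = 311.62 lb/h all reports to the concentrate.
Concentrate = 311.62/(target fraction) = 335.07 lb/h.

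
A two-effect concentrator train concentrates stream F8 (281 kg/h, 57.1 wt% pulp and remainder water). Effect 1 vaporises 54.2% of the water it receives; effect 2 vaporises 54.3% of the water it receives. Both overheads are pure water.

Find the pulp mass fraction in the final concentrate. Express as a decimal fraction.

0.864

water in feed = 281×0.429 = 120.55 kg/h.
After stage 1: water left = (1−0.542)×120.55 = 55.211; stream total = 215.66 kg/h.
After stage 2: water left = (1−0.543)×55.211 = 25.232; final concentrate = 185.68 kg/h.
pulp fraction = 160.45/185.68 = 0.864.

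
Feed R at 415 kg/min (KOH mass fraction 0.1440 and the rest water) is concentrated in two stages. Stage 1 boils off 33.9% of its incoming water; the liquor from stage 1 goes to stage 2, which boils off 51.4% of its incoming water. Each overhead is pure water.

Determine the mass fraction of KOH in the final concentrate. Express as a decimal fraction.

water in feed = 415×0.856 = 355.24 kg/min.
After stage 1: water left = (1−0.339)×355.24 = 234.81; stream total = 294.57 kg/min.
After stage 2: water left = (1−0.514)×234.81 = 114.12; final concentrate = 173.88 kg/min.
KOH fraction = 59.76/173.88 = 0.3437.

0.3437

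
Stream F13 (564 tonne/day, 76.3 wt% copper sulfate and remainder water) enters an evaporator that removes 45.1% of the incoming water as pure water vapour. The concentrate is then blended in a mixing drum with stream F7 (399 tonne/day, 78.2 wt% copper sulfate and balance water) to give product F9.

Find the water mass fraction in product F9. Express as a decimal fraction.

Vapour removed = 0.451×0.237×564 = 60.284 tonne/day; concentrate = 503.72 tonne/day.
water reaching the mixer = 73.384 (from concentrate) + 399×0.218 = 160.37 tonne/day.
Product flow = 503.72 + 399 = 902.72 tonne/day; water fraction = 0.178.

0.178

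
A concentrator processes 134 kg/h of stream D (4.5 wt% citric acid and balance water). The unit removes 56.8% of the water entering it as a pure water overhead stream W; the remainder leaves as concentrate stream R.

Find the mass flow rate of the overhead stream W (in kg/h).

72.69 kg/h

water entering = 134×0.955 = 127.97 kg/h; overhead removed = 0.568×127.97 = 72.687 kg/h.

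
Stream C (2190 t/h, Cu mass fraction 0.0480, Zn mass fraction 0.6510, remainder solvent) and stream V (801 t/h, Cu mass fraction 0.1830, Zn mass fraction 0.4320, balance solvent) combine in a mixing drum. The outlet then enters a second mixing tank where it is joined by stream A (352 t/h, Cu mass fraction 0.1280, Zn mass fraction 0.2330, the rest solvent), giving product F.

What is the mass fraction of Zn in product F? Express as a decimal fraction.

0.5545

Overall, product flow = 3343 t/h.
Zn in = 2190×0.651 + 801×0.432 + 352×0.233 = 1853.7 t/h.
Zn fraction in F = 0.5545.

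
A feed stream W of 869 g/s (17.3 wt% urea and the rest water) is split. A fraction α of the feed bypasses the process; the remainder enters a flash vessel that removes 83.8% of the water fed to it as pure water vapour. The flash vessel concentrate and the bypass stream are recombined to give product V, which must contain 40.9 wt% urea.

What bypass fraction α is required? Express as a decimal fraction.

0.167

All 869×0.173 = 150.34 g/s of urea reaches V, so V = 150.34/0.409 = 367.57 g/s and vapour = 501.43 g/s.
The evaporator receives (1−α)·869 of feed at 0.827 water and removes 0.838 of that water:
0.838×0.827×(1−α)×869 = 501.43
(1−α) = 501.43/602.24 = 0.8326;  α = 0.1674.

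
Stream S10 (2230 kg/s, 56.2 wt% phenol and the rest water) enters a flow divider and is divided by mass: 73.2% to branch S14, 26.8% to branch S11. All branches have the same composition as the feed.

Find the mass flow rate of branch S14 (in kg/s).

Branch S14 flow = 0.732×2230 = 1632.4 kg/s.

1632 kg/s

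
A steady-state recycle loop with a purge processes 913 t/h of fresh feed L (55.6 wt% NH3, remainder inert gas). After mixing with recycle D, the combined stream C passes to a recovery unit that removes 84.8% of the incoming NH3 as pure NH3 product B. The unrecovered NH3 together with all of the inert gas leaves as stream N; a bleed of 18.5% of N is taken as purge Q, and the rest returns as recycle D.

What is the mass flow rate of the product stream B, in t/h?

NH3 in C: m_A = 913×0.556 + (1−0.185)·(1−0.848)·m_A, so m_A = 507.63/0.8761 = 579.4 t/h.
Product B = 0.848×579.4 = 491.34 t/h.

491.3 t/h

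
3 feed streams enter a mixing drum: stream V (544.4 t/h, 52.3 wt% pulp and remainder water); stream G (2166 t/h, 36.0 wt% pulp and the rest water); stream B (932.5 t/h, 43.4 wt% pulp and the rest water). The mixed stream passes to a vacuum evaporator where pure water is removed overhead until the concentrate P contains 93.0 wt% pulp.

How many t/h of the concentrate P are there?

1580 t/h

pulp entering = 544.4×0.523 + 2166×0.360 + 932.5×0.434 = 1469.2 t/h.
All pulp reports to P, so P = 1469.2/0.930 = 1579.8 t/h.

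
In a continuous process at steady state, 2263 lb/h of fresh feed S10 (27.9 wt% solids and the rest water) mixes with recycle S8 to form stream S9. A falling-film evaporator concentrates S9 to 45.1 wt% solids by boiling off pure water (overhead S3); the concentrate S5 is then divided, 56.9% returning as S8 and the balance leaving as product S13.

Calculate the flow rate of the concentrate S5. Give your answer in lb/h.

Overall solids balance (none leaves overhead): solids in fresh feed = solids in product, i.e. 2263×0.279 = (1−0.569)·S5·0.451.
S5 = 631.38/(0.451×0.431) = 3248.1 lb/h.

3248 lb/h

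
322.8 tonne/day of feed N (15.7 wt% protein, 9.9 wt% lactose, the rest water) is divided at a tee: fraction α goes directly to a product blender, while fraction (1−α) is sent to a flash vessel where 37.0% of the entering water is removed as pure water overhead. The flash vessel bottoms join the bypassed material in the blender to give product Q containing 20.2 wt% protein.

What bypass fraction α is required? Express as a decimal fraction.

0.191

All 322.8×0.157 = 50.68 tonne/day of protein reaches Q, so Q = 50.68/0.202 = 250.89 tonne/day and vapour = 71.911 tonne/day.
The evaporator receives (1−α)·322.8 of feed at 0.744 water and removes 0.370 of that water:
0.370×0.744×(1−α)×322.8 = 71.911
(1−α) = 71.911/88.86 = 0.8093;  α = 0.1907.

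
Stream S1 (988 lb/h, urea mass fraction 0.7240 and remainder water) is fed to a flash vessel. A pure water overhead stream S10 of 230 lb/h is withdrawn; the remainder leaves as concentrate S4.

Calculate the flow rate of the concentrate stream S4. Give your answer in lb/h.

758 lb/h

Concentrate = 988 − 230 = 758 lb/h.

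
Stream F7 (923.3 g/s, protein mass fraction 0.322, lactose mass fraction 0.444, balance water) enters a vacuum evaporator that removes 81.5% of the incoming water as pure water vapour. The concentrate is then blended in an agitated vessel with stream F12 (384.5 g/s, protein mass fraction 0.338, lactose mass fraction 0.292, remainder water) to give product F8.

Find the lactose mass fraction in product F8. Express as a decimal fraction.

0.461

Vapour removed = 0.815×0.234×923.3 = 176.08 g/s; concentrate = 747.22 g/s.
lactose reaching the mixer = 409.95 (from concentrate) + 384.5×0.292 = 522.22 g/s.
Product flow = 747.22 + 384.5 = 1131.7 g/s; lactose fraction = 0.461.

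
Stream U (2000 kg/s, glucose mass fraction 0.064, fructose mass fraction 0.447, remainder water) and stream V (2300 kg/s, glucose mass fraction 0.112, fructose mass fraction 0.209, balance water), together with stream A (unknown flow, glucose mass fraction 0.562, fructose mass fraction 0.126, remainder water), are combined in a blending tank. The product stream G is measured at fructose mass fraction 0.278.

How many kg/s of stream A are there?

Let A be the unknown flow. Total out = 4300 + A.
fructose balance: 1374.7 + 0.126·A = 0.278·(4300 + A)
(0.126 − 0.278)·A = 0.278×4300 − 1374.7 = -179.3
A = -179.3 / -0.152 = 1179.6 kg/s

1180 kg/s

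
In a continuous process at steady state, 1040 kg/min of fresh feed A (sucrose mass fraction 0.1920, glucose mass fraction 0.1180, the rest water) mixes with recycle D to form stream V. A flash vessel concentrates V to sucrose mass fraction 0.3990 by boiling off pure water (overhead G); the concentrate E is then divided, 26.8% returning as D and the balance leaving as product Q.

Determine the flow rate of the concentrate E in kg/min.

683.7 kg/min

Overall sucrose balance (none leaves overhead): sucrose in fresh feed = sucrose in product, i.e. 1040×0.192 = (1−0.268)·E·0.399.
E = 199.68/(0.399×0.732) = 683.68 kg/min.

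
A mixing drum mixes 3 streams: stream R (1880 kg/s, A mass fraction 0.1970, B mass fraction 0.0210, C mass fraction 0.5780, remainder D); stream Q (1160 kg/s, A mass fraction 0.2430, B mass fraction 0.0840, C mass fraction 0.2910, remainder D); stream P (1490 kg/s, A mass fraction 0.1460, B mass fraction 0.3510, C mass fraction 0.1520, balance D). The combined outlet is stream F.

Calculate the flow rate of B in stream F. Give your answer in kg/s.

B out = B in = 1880×0.021 + 1160×0.084 + 1490×0.351 = 659.91 kg/s.

659.9 kg/s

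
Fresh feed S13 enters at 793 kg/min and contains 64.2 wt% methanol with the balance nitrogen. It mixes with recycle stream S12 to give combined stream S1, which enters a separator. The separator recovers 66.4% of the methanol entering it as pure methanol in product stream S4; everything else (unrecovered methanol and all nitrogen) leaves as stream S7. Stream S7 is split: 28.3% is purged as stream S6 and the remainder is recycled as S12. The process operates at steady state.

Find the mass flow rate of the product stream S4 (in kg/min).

445.3 kg/min

methanol in S1: m_A = 793×0.642 + (1−0.283)·(1−0.664)·m_A, so m_A = 509.11/0.7591 = 670.68 kg/min.
Product S4 = 0.664×670.68 = 445.33 kg/min.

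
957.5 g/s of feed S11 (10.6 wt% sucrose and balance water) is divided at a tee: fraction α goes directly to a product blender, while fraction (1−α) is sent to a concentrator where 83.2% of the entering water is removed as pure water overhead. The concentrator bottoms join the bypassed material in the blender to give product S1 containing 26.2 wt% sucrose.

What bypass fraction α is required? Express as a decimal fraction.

All 957.5×0.106 = 101.49 g/s of sucrose reaches S1, so S1 = 101.49/0.262 = 387.39 g/s and vapour = 570.11 g/s.
The evaporator receives (1−α)·957.5 of feed at 0.894 water and removes 0.832 of that water:
0.832×0.894×(1−α)×957.5 = 570.11
(1−α) = 570.11/712.2 = 0.8005;  α = 0.1995.

0.199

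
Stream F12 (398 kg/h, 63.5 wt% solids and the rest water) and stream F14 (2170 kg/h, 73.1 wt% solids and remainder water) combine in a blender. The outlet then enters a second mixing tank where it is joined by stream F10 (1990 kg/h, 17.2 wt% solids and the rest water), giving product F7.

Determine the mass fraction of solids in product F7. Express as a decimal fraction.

Overall, product flow = 4558 kg/h.
solids in = 398×0.635 + 2170×0.731 + 1990×0.172 = 2181.3 kg/h.
solids fraction in F7 = 0.4786.

0.4786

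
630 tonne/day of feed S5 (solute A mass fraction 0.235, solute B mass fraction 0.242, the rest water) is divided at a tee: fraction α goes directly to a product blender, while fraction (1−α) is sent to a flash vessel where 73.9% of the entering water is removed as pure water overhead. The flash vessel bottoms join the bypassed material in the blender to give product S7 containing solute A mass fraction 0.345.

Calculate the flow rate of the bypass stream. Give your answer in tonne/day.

All 630×0.235 = 148.05 tonne/day of solute A reaches S7, so S7 = 148.05/0.345 = 429.13 tonne/day and vapour = 200.87 tonne/day.
The evaporator receives (1−α)·630 of feed at 0.523 water and removes 0.739 of that water:
0.739×0.523×(1−α)×630 = 200.87
(1−α) = 200.87/243.49 = 0.8249;  α = 0.1751.
Bypass flow = 0.1751×630 = 110.28 tonne/day.

110.3 tonne/day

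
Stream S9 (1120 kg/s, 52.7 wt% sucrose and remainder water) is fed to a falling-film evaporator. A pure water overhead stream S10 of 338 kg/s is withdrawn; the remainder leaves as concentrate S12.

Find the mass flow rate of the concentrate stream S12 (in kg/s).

Concentrate = 1120 − 338 = 782 kg/s.

782 kg/s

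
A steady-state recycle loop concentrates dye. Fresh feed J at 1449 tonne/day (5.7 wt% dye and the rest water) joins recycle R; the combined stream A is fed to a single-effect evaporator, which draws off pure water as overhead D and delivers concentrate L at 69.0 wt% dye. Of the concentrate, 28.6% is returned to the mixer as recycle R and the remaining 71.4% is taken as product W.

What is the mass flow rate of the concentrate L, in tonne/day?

Overall dye balance (none leaves overhead): dye in fresh feed = dye in product, i.e. 1449×0.057 = (1−0.286)·L·0.690.
L = 82.593/(0.690×0.714) = 167.65 tonne/day.

167.6 tonne/day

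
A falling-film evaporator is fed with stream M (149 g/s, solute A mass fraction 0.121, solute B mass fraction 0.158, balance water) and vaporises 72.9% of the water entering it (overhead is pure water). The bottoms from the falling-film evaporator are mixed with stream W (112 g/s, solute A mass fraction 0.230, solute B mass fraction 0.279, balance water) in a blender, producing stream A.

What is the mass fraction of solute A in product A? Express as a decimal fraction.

0.240

Vapour removed = 0.729×0.721×149 = 78.316 g/s; concentrate = 70.684 g/s.
solute A reaching the mixer = 18.029 (from concentrate) + 112×0.230 = 43.789 g/s.
Product flow = 70.684 + 112 = 182.68 g/s; solute A fraction = 0.240.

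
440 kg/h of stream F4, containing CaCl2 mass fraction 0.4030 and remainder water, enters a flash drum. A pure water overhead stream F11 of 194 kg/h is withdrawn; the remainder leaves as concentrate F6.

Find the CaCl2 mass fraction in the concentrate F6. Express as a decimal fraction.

0.7208

CaCl2 is not removed: 440×0.403 = 177.32 kg/h of CaCl2 enters F6.
Concentrate = 440 − 194 = 246 kg/h.
Mass fraction = 177.32/246 = 0.7208.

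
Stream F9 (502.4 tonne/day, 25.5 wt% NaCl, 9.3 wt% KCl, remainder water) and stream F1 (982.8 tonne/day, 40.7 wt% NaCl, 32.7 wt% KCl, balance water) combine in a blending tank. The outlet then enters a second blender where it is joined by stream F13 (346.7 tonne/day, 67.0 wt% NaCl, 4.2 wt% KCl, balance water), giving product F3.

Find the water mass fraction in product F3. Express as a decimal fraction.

0.376

Overall, product flow = 1831.9 tonne/day.
water in = 502.4×0.652 + 982.8×0.266 + 346.7×0.288 = 688.84 tonne/day.
water fraction in F3 = 0.376.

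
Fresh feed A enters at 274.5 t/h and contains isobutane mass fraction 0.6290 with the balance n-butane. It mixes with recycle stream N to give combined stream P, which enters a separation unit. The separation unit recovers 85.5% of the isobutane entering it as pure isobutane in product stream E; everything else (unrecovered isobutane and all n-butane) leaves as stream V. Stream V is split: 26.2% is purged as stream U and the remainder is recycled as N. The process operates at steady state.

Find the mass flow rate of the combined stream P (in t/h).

n-butane enters only via A and leaves only via the purge: 274.5×0.371 = 0.262×(n-butane in V), and the separation unit passes all n-butane, so n-butane in P = n-butane in V = 388.7 t/h.
isobutane in P: m_A = 274.5×0.629 + (1−0.262)·(1−0.855)·m_A, so m_A = 172.66/0.8930 = 193.35 t/h.
P = 193.35 + 388.7 = 582.05 t/h.

582.1 t/h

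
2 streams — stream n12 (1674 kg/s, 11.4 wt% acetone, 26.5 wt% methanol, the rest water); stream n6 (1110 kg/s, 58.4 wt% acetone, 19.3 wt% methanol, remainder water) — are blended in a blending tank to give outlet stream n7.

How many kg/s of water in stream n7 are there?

water out = water in = 1674×0.621 + 1110×0.223 = 1287.1 kg/s.

1287 kg/s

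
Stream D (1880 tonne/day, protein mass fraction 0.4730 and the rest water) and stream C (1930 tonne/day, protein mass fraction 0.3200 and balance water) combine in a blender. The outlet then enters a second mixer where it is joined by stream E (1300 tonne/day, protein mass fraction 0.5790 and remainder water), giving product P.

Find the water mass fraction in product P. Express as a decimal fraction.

Overall, product flow = 5110 tonne/day.
water in = 1880×0.527 + 1930×0.680 + 1300×0.421 = 2850.5 tonne/day.
water fraction in P = 0.5578.

0.5578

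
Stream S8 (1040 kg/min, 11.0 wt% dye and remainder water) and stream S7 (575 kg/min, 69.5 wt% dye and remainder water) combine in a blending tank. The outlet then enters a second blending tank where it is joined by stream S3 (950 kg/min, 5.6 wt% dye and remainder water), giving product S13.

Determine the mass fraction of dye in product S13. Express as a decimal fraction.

0.221

Overall, product flow = 2565 kg/min.
dye in = 1040×0.110 + 575×0.695 + 950×0.056 = 567.23 kg/min.
dye fraction in S13 = 0.221.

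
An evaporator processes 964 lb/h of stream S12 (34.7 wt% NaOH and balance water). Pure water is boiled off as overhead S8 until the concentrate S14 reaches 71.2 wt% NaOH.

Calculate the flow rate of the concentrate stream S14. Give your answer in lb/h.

NaOH is conserved: 964×0.347 = 334.51 lb/h all reports to the concentrate.
Concentrate = 334.51/(target fraction) = 469.81 lb/h.

469.8 lb/h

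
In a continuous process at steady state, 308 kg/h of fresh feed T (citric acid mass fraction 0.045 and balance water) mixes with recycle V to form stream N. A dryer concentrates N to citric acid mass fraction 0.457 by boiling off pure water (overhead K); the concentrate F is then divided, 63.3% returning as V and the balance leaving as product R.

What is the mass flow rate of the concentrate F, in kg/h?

82.64 kg/h

Overall citric acid balance (none leaves overhead): citric acid in fresh feed = citric acid in product, i.e. 308×0.045 = (1−0.633)·F·0.457.
F = 13.86/(0.457×0.367) = 82.638 kg/h.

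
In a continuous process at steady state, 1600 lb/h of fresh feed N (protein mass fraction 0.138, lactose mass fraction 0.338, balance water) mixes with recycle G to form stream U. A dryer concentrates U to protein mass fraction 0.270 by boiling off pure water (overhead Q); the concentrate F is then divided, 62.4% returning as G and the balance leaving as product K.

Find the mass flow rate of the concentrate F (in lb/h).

2175 lb/h

Overall protein balance (none leaves overhead): protein in fresh feed = protein in product, i.e. 1600×0.138 = (1−0.624)·F·0.270.
F = 220.8/(0.270×0.376) = 2174.9 lb/h.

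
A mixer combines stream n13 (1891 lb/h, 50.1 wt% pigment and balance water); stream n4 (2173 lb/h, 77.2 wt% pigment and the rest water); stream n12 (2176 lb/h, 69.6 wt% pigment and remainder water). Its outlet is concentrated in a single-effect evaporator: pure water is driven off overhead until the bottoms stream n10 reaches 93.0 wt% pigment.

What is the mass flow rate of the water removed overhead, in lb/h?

pigment entering = 1891×0.501 + 2173×0.772 + 2176×0.696 = 4139.4 lb/h.
All pigment reports to n10, so n10 = 4139.4/0.930 = 4451 lb/h.
Total feed = 6240 lb/h; overhead = 6240 − 4451 = 1789 lb/h.

1789 lb/h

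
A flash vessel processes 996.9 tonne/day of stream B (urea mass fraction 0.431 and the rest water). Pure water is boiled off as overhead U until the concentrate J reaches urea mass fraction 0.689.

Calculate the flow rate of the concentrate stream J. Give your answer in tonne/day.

urea is conserved: 996.9×0.431 = 429.66 tonne/day all reports to the concentrate.
Concentrate = 429.66/(target fraction) = 623.61 tonne/day.

623.6 tonne/day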